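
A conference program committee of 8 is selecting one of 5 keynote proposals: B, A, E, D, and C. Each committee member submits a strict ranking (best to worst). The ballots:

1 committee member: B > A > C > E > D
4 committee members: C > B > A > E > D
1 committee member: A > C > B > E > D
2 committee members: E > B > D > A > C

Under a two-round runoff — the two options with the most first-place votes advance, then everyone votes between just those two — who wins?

Round 1 first-place votes: B 1, A 1, E 2, D 0, C 4.
C and E advance.
Runoff: C is preferred to E by 6 voters; E by 2.
C wins the runoff.

C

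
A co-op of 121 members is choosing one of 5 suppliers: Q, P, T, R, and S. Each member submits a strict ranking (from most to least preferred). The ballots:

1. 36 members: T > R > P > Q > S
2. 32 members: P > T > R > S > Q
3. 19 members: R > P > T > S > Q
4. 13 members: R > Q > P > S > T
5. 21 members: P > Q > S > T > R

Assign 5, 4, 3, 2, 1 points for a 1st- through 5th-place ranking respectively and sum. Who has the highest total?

P

Q: 36·2 + 32·1 + 19·1 + 13·4 + 21·4 = 259
P: 36·3 + 32·5 + 19·4 + 13·3 + 21·5 = 488
T: 36·5 + 32·4 + 19·3 + 13·1 + 21·2 = 420
R: 36·4 + 32·3 + 19·5 + 13·5 + 21·1 = 421
S: 36·1 + 32·2 + 19·2 + 13·2 + 21·3 = 227
P has the highest Borda score (488).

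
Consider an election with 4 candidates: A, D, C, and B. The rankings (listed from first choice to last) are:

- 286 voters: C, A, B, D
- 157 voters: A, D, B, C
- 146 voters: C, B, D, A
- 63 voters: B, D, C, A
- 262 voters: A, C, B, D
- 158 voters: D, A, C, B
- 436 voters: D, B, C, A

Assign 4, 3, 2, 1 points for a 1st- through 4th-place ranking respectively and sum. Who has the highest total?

C

A: 286·3 + 157·4 + 146·1 + 63·1 + 262·4 + 158·3 + 436·1 = 3653
D: 286·1 + 157·3 + 146·2 + 63·3 + 262·1 + 158·4 + 436·4 = 3876
C: 286·4 + 157·1 + 146·4 + 63·2 + 262·3 + 158·2 + 436·2 = 3985
B: 286·2 + 157·2 + 146·3 + 63·4 + 262·2 + 158·1 + 436·3 = 3566
C has the highest Borda score (3985).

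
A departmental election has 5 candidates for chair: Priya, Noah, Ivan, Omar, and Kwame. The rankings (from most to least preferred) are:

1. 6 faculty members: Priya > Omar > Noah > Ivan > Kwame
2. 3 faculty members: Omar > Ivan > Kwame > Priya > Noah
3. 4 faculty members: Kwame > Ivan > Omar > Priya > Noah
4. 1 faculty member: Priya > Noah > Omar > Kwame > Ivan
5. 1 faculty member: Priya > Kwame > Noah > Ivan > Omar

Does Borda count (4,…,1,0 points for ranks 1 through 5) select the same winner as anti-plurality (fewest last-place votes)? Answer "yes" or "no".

no

Borda — scores: Priya 39, Noah 17, Ivan 28, Omar 40, Kwame 26. Winner: Omar.
Anti-plurality — last-place votes: Priya 0, Noah 7, Ivan 1, Omar 1, Kwame 6. Winner: Priya.
The two methods disagree.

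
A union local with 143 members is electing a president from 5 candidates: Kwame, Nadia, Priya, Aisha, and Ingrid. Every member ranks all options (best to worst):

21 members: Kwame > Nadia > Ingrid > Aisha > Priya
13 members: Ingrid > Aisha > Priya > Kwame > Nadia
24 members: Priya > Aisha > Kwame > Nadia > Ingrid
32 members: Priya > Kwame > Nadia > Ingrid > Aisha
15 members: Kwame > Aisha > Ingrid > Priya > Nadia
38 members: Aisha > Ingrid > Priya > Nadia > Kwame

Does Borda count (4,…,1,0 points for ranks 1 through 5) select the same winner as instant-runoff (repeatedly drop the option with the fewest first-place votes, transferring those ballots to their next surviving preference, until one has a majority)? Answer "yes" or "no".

no

Borda — scores: Kwame 301, Nadia 189, Priya 341, Aisha 329, Ingrid 270. Winner: Priya.
Instant-runoff — R1 Kwame 36, Nadia 0, Priya 56, Aisha 38, Ingrid 13 (Nadia out); R2 Kwame 36, Priya 56, Aisha 38, Ingrid 13 (Ingrid out); R3 Kwame 36, Priya 56, Aisha 51 (Kwame out); R4 Priya 56, Aisha 87 (Aisha winner). Winner: Aisha.
The two methods disagree.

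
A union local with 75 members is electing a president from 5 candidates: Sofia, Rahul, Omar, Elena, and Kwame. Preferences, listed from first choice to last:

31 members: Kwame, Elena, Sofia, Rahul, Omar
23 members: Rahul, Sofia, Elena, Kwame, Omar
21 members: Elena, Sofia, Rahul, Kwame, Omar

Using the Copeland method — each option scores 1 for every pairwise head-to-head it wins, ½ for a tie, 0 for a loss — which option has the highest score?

Elena

Sofia: beats Rahul, Omar, and Kwame; loses to Elena → score 3.
Rahul: beats Omar and Kwame; loses to Sofia and Elena → score 2.
Omar: loses to Sofia, Rahul, Elena, and Kwame → score 0.
Elena: beats Sofia, Rahul, Omar, and Kwame → score 4.
Kwame: beats Omar; loses to Sofia, Rahul, and Elena → score 1.
Elena has the best pairwise record.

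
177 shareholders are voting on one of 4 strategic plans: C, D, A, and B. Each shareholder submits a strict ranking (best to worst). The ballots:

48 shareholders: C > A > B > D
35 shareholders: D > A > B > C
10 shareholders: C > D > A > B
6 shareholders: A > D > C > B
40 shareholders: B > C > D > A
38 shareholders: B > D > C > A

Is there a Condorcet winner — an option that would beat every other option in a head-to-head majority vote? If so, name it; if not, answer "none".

none

Checking pairwise contests:
B beats C 113–64.
C beats D 98–79.
C beats A 136–41.
A beats B 99–78.
Every option loses at least one head-to-head, so there is no Condorcet winner.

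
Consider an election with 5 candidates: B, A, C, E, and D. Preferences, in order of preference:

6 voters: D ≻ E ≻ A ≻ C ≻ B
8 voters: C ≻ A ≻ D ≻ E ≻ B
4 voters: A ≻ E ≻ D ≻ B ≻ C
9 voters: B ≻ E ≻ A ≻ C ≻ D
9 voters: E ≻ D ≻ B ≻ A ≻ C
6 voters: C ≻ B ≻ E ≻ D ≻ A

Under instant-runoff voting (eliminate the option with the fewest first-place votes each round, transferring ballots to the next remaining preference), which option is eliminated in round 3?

Round 1: B 9, A 4, C 14, E 9, D 6. Eliminate A.
Round 2: B 9, C 14, E 13, D 6. Eliminate D.
Round 3: B 9, C 14, E 19. Eliminate B.

B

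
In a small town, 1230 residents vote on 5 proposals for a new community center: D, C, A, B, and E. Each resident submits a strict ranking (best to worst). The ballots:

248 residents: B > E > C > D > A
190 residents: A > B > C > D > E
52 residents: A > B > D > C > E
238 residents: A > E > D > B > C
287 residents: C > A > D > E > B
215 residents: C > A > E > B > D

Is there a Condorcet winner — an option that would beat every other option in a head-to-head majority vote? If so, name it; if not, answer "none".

Checking pairwise contests:
C beats D 940–290.
B beats C 728–502.
C beats A 750–480.
A beats B 982–248.
C beats E 744–486.
Every option loses at least one head-to-head, so there is no Condorcet winner.

none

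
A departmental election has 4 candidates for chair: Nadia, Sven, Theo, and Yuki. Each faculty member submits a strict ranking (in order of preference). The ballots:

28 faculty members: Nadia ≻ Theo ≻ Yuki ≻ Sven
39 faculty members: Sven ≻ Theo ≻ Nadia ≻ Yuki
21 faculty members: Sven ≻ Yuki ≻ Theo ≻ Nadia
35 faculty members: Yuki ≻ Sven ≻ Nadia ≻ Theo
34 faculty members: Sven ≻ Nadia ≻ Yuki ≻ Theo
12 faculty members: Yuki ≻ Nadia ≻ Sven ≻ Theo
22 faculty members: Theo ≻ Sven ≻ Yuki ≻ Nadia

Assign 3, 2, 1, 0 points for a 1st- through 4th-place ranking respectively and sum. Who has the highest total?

Nadia: 28·3 + 39·1 + 21·0 + 35·1 + 34·2 + 12·2 + 22·0 = 250
Sven: 28·0 + 39·3 + 21·3 + 35·2 + 34·3 + 12·1 + 22·2 = 408
Theo: 28·2 + 39·2 + 21·1 + 35·0 + 34·0 + 12·0 + 22·3 = 221
Yuki: 28·1 + 39·0 + 21·2 + 35·3 + 34·1 + 12·3 + 22·1 = 267
Sven has the highest Borda score (408).

Sven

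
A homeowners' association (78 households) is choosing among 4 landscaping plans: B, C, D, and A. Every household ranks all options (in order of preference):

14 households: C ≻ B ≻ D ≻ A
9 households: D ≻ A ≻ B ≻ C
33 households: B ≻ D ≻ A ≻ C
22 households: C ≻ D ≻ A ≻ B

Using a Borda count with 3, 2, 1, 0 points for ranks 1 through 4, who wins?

D

B: 14·2 + 9·1 + 33·3 + 22·0 = 136
C: 14·3 + 9·0 + 33·0 + 22·3 = 108
D: 14·1 + 9·3 + 33·2 + 22·2 = 151
A: 14·0 + 9·2 + 33·1 + 22·1 = 73
D has the highest Borda score (151).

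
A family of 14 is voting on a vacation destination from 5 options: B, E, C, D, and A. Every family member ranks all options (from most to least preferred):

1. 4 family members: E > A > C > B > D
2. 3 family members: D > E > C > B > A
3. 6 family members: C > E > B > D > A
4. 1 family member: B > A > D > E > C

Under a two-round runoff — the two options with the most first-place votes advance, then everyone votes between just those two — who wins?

E

Round 1 first-place votes: B 1, E 4, C 6, D 3, A 0.
C and E advance.
Runoff: C is preferred to E by 6 voters; E by 8.
E wins the runoff.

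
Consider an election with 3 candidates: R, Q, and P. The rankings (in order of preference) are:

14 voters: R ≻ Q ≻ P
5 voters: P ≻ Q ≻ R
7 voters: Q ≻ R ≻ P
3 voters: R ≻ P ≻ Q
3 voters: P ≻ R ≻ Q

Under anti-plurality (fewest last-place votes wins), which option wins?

Last-place votes: R 5, Q 6, P 21.
R is ranked last by the fewest voters, so R wins.

R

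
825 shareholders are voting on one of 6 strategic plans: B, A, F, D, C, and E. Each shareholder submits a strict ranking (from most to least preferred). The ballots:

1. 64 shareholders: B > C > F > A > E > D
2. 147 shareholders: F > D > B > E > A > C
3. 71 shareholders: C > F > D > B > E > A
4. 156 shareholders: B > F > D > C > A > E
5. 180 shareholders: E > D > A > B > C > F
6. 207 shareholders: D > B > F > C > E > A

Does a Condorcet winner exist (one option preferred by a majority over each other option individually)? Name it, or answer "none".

Checking pairwise contests:
D beats B 605–220.
B beats A 645–180.
B beats F 607–218.
F beats D 438–387.
B beats C 754–71.
B beats E 645–180.
Every option loses at least one head-to-head, so there is no Condorcet winner.

none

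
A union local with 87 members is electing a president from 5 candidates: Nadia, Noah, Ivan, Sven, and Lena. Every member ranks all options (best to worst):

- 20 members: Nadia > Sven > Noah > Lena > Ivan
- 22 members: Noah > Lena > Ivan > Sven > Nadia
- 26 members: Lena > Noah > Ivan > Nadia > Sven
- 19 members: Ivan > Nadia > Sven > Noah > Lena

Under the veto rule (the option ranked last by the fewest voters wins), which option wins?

Last-place votes: Nadia 22, Noah 0, Ivan 20, Sven 26, Lena 19.
Noah is ranked last by the fewest voters, so Noah wins.

Noah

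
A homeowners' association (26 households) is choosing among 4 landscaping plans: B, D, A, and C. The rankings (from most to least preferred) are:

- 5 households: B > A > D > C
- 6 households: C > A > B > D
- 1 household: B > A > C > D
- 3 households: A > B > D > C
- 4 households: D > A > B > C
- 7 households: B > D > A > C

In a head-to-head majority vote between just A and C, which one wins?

Voters preferring A to C: 20; preferring C to A: 6.
A wins the head-to-head.

A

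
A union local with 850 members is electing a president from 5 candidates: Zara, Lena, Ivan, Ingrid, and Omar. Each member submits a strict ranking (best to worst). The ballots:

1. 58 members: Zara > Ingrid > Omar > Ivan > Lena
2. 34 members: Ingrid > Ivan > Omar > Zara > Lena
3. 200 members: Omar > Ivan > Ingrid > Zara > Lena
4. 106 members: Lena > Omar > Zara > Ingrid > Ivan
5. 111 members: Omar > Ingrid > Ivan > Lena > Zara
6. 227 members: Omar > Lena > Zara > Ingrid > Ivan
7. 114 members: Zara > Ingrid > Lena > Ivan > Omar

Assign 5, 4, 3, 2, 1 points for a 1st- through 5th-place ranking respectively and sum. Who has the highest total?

Omar

Zara: 58·5 + 34·2 + 200·2 + 106·3 + 111·1 + 227·3 + 114·5 = 2438
Lena: 58·1 + 34·1 + 200·1 + 106·5 + 111·2 + 227·4 + 114·3 = 2294
Ivan: 58·2 + 34·4 + 200·4 + 106·1 + 111·3 + 227·1 + 114·2 = 1946
Ingrid: 58·4 + 34·5 + 200·3 + 106·2 + 111·4 + 227·2 + 114·4 = 2568
Omar: 58·3 + 34·3 + 200·5 + 106·4 + 111·5 + 227·5 + 114·1 = 3504
Omar has the highest Borda score (3504).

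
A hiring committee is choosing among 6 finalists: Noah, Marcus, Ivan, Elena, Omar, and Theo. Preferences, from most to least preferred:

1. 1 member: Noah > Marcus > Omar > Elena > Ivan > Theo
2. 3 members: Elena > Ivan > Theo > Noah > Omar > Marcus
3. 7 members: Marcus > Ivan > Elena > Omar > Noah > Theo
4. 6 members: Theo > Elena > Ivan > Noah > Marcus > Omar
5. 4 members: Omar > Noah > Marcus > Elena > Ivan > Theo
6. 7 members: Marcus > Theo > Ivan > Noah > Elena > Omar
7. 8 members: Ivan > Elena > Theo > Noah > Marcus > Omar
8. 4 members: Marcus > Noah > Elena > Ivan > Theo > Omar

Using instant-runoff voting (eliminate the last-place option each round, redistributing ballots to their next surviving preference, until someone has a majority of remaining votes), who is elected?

Round 1: Noah 1, Marcus 18, Ivan 8, Elena 3, Omar 4, Theo 6. Eliminate Noah.
Round 2: Marcus 19, Ivan 8, Elena 3, Omar 4, Theo 6. Eliminate Elena.
Round 3: Marcus 19, Ivan 11, Omar 4, Theo 6. Eliminate Omar.
Round 4: Marcus 23, Ivan 11, Theo 6. Marcus has a majority.

Marcus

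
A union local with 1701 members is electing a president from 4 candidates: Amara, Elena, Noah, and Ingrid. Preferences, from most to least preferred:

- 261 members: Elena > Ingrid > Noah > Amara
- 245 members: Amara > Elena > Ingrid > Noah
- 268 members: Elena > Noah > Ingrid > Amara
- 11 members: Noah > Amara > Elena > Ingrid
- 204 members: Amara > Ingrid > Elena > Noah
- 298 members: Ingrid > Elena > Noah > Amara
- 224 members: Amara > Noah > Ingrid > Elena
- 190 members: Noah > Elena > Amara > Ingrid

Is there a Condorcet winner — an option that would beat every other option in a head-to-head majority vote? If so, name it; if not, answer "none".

Elena vs Amara: 1017–684 for Elena.
Elena vs Noah: 1276–425 for Elena.
Elena vs Ingrid: 975–726 for Elena.
Elena beats every other option head-to-head.

Elena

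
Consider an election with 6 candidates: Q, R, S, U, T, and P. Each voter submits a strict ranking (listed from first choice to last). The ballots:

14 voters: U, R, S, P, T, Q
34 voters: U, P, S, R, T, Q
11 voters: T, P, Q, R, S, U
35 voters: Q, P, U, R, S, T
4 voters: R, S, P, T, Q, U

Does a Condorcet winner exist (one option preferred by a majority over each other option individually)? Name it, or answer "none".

P vs Q: 63–35 for P.
P vs R: 80–18 for P.
P vs S: 80–18 for P.
P vs U: 50–48 for P.
P vs T: 87–11 for P.
P beats every other option head-to-head.

P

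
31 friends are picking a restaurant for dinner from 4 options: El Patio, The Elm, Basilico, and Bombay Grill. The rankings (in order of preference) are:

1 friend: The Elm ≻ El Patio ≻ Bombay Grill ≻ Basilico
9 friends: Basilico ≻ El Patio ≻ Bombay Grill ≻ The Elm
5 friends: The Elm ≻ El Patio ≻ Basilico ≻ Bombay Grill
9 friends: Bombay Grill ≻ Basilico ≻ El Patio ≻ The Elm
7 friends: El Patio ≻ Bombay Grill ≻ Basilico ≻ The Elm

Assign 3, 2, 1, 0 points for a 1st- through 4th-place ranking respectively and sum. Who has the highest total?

El Patio: 1·2 + 9·2 + 5·2 + 9·1 + 7·3 = 60
The Elm: 1·3 + 9·0 + 5·3 + 9·0 + 7·0 = 18
Basilico: 1·0 + 9·3 + 5·1 + 9·2 + 7·1 = 57
Bombay Grill: 1·1 + 9·1 + 5·0 + 9·3 + 7·2 = 51
El Patio has the highest Borda score (60).

El Patio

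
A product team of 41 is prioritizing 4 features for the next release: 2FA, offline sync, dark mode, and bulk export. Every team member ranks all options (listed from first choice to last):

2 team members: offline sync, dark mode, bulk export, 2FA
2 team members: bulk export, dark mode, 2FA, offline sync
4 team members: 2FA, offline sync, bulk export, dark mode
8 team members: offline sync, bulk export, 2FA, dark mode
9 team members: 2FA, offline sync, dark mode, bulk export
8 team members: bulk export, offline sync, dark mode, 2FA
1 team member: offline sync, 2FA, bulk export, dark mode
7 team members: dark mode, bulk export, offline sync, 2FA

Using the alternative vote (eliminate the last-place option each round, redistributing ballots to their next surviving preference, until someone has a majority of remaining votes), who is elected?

Round 1: 2FA 13, offline sync 11, dark mode 7, bulk export 10. Eliminate dark mode.
Round 2: 2FA 13, offline sync 11, bulk export 17. Eliminate offline sync.
Round 3: 2FA 14, bulk export 27. Bulk export has a majority.

bulk export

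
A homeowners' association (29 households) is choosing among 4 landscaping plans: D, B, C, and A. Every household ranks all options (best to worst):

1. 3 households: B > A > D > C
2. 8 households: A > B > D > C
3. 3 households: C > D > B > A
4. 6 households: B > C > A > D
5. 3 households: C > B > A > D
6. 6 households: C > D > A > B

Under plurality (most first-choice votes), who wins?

C

First-place votes: D 0, B 9, C 12, A 8.
C has the most first-place votes.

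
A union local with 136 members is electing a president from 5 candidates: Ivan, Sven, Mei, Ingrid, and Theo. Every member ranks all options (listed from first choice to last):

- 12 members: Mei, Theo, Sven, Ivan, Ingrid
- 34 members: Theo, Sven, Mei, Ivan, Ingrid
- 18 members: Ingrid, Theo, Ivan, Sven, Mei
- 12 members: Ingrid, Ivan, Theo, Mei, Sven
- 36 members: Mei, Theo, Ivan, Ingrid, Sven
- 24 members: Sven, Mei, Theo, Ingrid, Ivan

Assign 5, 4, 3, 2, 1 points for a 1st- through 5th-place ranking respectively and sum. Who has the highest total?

Ivan: 12·2 + 34·2 + 18·3 + 12·4 + 36·3 + 24·1 = 326
Sven: 12·3 + 34·4 + 18·2 + 12·1 + 36·1 + 24·5 = 376
Mei: 12·5 + 34·3 + 18·1 + 12·2 + 36·5 + 24·4 = 480
Ingrid: 12·1 + 34·1 + 18·5 + 12·5 + 36·2 + 24·2 = 316
Theo: 12·4 + 34·5 + 18·4 + 12·3 + 36·4 + 24·3 = 542
Theo has the highest Borda score (542).

Theo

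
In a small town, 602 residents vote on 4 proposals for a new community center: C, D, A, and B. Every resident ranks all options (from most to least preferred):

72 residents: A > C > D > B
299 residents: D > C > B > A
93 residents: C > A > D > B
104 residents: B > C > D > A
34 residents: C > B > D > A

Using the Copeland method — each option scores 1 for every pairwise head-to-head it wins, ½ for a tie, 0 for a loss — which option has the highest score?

C

C: beats D, A, and B → score 3.
D: beats A and B; loses to C → score 2.
A: loses to C, D, and B → score 0.
B: beats A; loses to C and D → score 1.
C has the best pairwise record.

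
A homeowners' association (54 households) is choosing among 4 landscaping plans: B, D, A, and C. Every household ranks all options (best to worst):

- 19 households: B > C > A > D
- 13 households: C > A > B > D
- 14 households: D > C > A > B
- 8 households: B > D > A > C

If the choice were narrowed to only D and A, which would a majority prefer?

A

Voters preferring D to A: 22; preferring A to D: 32.
A wins the head-to-head.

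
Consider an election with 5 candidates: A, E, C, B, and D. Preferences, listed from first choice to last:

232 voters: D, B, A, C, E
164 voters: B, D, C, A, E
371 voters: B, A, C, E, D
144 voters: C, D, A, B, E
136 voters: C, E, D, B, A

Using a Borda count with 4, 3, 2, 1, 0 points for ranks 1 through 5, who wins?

A: 232·2 + 164·1 + 371·3 + 144·2 + 136·0 = 2029
E: 232·0 + 164·0 + 371·1 + 144·0 + 136·3 = 779
C: 232·1 + 164·2 + 371·2 + 144·4 + 136·4 = 2422
B: 232·3 + 164·4 + 371·4 + 144·1 + 136·1 = 3116
D: 232·4 + 164·3 + 371·0 + 144·3 + 136·2 = 2124
B has the highest Borda score (3116).

B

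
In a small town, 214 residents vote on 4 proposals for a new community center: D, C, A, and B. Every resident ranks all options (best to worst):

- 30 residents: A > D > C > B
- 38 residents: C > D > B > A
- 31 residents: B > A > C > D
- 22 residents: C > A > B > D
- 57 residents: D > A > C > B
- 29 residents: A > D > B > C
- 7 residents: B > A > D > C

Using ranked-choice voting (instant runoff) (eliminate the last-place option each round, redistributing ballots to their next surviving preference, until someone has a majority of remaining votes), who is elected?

Round 1: D 57, C 60, A 59, B 38. Eliminate B.
Round 2: D 57, C 60, A 97. Eliminate D.
Round 3: C 60, A 154. A has a majority.

A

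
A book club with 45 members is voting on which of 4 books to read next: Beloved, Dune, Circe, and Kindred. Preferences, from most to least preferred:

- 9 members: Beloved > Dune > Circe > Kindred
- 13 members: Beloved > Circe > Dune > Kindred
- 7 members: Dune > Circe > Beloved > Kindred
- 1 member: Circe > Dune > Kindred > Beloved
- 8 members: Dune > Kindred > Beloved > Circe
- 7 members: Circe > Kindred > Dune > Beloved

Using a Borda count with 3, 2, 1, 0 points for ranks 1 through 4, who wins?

Beloved: 9·3 + 13·3 + 7·1 + 1·0 + 8·1 + 7·0 = 81
Dune: 9·2 + 13·1 + 7·3 + 1·2 + 8·3 + 7·1 = 85
Circe: 9·1 + 13·2 + 7·2 + 1·3 + 8·0 + 7·3 = 73
Kindred: 9·0 + 13·0 + 7·0 + 1·1 + 8·2 + 7·2 = 31
Dune has the highest Borda score (85).

Dune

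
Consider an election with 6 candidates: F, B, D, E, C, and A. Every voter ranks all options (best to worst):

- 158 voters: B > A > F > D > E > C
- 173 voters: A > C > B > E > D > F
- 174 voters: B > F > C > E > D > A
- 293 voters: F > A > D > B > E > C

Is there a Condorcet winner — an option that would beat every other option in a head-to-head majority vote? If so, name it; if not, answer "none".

Checking pairwise contests:
B beats F 505–293.
A beats B 466–332.
F beats D 625–173.
F beats E 625–173.
F beats C 625–173.
F beats A 467–331.
Every option loses at least one head-to-head, so there is no Condorcet winner.

none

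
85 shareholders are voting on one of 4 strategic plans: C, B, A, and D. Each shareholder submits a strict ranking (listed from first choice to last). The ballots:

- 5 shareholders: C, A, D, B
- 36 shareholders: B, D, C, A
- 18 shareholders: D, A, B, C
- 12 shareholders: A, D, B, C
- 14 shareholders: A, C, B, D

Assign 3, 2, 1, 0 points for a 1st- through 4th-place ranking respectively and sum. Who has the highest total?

D

C: 5·3 + 36·1 + 18·0 + 12·0 + 14·2 = 79
B: 5·0 + 36·3 + 18·1 + 12·1 + 14·1 = 152
A: 5·2 + 36·0 + 18·2 + 12·3 + 14·3 = 124
D: 5·1 + 36·2 + 18·3 + 12·2 + 14·0 = 155
D has the highest Borda score (155).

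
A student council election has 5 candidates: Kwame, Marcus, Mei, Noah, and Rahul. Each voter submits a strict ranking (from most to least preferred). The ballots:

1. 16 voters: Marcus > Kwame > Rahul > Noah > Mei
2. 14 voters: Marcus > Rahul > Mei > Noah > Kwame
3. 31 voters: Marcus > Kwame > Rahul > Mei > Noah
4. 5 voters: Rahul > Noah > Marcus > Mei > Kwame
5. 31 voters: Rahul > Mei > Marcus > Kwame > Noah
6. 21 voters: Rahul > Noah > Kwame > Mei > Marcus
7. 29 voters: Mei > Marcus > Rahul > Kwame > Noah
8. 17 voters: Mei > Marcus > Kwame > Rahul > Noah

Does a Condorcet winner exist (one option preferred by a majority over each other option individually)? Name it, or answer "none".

Checking pairwise contests:
Marcus beats Kwame 143–21.
Mei beats Marcus 98–66.
Rahul beats Mei 118–46.
Kwame beats Noah 124–40.
Marcus beats Rahul 107–57.
Every option loses at least one head-to-head, so there is no Condorcet winner.

none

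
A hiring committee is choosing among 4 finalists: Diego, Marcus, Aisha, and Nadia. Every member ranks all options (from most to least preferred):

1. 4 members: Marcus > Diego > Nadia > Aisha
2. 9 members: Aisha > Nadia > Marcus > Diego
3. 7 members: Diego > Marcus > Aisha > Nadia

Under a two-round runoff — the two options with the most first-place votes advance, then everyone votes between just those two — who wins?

Diego

Round 1 first-place votes: Diego 7, Marcus 4, Aisha 9, Nadia 0.
Aisha and Diego advance.
Runoff: Aisha is preferred to Diego by 9 voters; Diego by 11.
Diego wins the runoff.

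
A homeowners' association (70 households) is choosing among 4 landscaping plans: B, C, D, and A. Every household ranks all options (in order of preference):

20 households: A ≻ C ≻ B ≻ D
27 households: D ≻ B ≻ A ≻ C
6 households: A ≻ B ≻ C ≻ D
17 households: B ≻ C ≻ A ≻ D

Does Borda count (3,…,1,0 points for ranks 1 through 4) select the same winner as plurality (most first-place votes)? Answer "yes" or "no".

no

Borda — scores: B 137, C 80, D 81, A 122. Winner: B.
Plurality — first-place votes: B 17, C 0, D 27, A 26. Winner: D.
The two methods disagree.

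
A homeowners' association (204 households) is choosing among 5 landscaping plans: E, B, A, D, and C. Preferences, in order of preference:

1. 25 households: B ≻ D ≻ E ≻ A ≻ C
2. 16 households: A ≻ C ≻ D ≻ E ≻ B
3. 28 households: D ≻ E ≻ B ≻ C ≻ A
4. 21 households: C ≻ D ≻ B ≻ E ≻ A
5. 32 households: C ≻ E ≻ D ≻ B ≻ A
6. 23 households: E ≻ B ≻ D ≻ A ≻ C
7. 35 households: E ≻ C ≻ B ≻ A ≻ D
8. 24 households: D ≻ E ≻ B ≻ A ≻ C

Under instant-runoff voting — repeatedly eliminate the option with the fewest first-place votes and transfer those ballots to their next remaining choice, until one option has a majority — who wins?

Round 1: E 58, B 25, A 16, D 52, C 53. Eliminate A.
Round 2: E 58, B 25, D 52, C 69. Eliminate B.
Round 3: E 58, D 77, C 69. Eliminate E.
Round 4: D 100, C 104. C has a majority.

C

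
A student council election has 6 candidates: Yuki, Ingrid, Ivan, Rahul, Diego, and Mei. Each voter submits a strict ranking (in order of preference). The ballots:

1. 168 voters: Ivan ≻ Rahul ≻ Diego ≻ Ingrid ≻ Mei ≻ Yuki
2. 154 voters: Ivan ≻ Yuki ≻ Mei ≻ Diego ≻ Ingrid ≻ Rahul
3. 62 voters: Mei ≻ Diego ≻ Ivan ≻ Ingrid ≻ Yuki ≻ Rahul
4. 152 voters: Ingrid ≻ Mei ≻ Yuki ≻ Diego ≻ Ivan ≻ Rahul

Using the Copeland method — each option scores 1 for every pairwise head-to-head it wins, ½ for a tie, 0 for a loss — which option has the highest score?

Yuki: beats Rahul and Diego; loses to Ingrid, Ivan, and Mei → score 2.
Ingrid: beats Yuki, Rahul, and Mei; loses to Ivan and Diego → score 3.
Ivan: beats Yuki, Ingrid, Rahul, Diego, and Mei → score 5.
Rahul: loses to Yuki, Ingrid, Ivan, Diego, and Mei → score 0.
Diego: beats Ingrid and Rahul; loses to Yuki, Ivan, and Mei → score 2.
Mei: beats Yuki, Rahul, and Diego; loses to Ingrid and Ivan → score 3.
Ivan has the best pairwise record.

Ivan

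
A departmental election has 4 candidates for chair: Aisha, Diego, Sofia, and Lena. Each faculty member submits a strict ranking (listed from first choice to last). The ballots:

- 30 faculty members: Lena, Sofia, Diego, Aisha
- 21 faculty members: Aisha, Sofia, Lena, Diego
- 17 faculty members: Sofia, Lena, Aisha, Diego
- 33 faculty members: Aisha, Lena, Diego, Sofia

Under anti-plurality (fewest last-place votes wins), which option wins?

Last-place votes: Aisha 30, Diego 38, Sofia 33, Lena 0.
Lena is ranked last by the fewest voters, so Lena wins.

Lena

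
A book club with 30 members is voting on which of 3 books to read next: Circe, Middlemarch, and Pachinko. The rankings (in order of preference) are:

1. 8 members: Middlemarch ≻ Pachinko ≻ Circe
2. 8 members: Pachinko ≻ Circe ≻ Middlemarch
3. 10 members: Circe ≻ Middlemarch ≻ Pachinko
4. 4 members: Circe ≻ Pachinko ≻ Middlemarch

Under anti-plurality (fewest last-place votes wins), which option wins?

Last-place votes: Circe 8, Middlemarch 12, Pachinko 10.
Circe is ranked last by the fewest voters, so Circe wins.

Circe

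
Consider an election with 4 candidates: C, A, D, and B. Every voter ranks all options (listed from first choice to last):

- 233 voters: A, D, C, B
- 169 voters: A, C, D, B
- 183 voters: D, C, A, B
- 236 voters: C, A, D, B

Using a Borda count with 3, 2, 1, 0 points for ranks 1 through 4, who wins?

A

C: 233·1 + 169·2 + 183·2 + 236·3 = 1645
A: 233·3 + 169·3 + 183·1 + 236·2 = 1861
D: 233·2 + 169·1 + 183·3 + 236·1 = 1420
B: 233·0 + 169·0 + 183·0 + 236·0 = 0
A has the highest Borda score (1861).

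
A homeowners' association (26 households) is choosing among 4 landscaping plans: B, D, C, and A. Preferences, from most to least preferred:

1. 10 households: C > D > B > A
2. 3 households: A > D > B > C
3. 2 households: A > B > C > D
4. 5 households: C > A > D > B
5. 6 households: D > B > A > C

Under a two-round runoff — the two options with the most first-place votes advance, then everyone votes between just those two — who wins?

C

Round 1 first-place votes: B 0, D 6, C 15, A 5.
C and D advance.
Runoff: C is preferred to D by 17 voters; D by 9.
C wins the runoff.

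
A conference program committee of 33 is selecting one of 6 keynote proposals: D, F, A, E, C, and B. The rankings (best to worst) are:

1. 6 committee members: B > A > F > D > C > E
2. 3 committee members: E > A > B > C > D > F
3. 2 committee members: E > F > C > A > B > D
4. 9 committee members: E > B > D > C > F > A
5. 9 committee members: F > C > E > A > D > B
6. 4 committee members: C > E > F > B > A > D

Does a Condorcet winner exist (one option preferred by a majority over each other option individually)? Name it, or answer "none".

none

Checking pairwise contests:
F beats D 21–12.
E beats F 18–15.
F beats A 24–9.
C beats E 19–14.
F beats C 17–16.
E beats B 27–6.
Every option loses at least one head-to-head, so there is no Condorcet winner.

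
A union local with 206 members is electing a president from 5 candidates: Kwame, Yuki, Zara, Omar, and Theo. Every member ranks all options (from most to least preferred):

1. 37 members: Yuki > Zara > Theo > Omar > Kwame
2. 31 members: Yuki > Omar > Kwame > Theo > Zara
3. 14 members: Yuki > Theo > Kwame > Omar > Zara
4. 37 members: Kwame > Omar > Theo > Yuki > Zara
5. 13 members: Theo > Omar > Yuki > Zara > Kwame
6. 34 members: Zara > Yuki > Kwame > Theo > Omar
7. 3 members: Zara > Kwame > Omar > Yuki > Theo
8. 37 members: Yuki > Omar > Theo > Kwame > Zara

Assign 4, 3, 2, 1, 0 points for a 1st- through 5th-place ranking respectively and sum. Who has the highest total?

Kwame: 37·0 + 31·2 + 14·2 + 37·4 + 13·0 + 34·2 + 3·3 + 37·1 = 352
Yuki: 37·4 + 31·4 + 14·4 + 37·1 + 13·2 + 34·3 + 3·1 + 37·4 = 644
Zara: 37·3 + 31·0 + 14·0 + 37·0 + 13·1 + 34·4 + 3·4 + 37·0 = 272
Omar: 37·1 + 31·3 + 14·1 + 37·3 + 13·3 + 34·0 + 3·2 + 37·3 = 411
Theo: 37·2 + 31·1 + 14·3 + 37·2 + 13·4 + 34·1 + 3·0 + 37·2 = 381
Yuki has the highest Borda score (644).

Yuki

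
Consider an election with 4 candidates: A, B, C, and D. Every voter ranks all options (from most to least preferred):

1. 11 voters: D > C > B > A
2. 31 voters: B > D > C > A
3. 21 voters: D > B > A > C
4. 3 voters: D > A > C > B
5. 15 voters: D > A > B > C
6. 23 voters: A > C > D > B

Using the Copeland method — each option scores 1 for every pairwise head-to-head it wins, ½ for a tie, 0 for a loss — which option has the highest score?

D

A: beats C; loses to B and D → score 1.
B: beats A and C; loses to D → score 2.
C: loses to A, B, and D → score 0.
D: beats A, B, and C → score 3.
D has the best pairwise record.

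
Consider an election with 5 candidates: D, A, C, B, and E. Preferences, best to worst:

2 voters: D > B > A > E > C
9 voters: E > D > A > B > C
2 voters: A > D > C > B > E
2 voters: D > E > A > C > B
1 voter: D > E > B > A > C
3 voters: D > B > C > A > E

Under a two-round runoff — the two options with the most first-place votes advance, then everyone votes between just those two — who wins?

Round 1 first-place votes: D 8, A 2, C 0, B 0, E 9.
E and D advance.
Runoff: E is preferred to D by 9 voters; D by 10.
D wins the runoff.

D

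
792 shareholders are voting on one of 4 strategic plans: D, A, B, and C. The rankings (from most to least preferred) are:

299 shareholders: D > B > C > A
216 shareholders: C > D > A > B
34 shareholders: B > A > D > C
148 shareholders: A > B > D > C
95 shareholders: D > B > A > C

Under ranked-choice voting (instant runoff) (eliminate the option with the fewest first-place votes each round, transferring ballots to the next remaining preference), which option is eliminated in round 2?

Round 1: D 394, A 148, B 34, C 216. Eliminate B.
Round 2: D 394, A 182, C 216. Eliminate A.

A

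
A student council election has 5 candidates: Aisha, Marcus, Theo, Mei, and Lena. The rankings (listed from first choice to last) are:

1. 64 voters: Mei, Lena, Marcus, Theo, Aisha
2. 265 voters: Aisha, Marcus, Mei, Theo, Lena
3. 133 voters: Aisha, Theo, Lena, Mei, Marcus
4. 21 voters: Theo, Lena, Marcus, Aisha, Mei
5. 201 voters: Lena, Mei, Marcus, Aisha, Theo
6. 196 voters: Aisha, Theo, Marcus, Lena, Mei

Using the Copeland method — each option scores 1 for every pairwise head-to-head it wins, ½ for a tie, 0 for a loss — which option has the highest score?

Aisha

Aisha: beats Marcus, Theo, Mei, and Lena → score 4.
Marcus: beats Theo, Mei, and Lena; loses to Aisha → score 3.
Theo: beats Lena; loses to Aisha, Marcus, and Mei → score 1.
Mei: beats Theo; loses to Aisha, Marcus, and Lena → score 1.
Lena: beats Mei; loses to Aisha, Marcus, and Theo → score 1.
Aisha has the best pairwise record.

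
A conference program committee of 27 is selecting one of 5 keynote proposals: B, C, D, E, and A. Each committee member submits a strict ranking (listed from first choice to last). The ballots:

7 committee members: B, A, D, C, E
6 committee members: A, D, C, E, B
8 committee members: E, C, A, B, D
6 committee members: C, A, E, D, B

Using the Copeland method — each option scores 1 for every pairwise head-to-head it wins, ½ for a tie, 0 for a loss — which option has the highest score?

C

B: beats D; loses to C, E, and A → score 1.
C: beats B, D, E, and A → score 4.
D: loses to B, C, E, and A → score 0.
E: beats B and D; loses to C and A → score 2.
A: beats B, D, and E; loses to C → score 3.
C has the best pairwise record.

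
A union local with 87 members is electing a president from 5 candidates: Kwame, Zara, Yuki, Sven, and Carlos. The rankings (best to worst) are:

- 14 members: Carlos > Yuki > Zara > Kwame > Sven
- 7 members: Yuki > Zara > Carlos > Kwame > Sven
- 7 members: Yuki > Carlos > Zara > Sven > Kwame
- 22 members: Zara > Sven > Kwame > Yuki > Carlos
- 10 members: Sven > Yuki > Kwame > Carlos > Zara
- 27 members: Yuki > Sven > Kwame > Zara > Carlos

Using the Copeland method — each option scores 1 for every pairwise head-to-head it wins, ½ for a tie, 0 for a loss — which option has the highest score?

Kwame: beats Carlos; loses to Zara, Yuki, and Sven → score 1.
Zara: beats Kwame, Sven, and Carlos; loses to Yuki → score 3.
Yuki: beats Kwame, Zara, Sven, and Carlos → score 4.
Sven: beats Kwame and Carlos; loses to Zara and Yuki → score 2.
Carlos: loses to Kwame, Zara, Yuki, and Sven → score 0.
Yuki has the best pairwise record.

Yuki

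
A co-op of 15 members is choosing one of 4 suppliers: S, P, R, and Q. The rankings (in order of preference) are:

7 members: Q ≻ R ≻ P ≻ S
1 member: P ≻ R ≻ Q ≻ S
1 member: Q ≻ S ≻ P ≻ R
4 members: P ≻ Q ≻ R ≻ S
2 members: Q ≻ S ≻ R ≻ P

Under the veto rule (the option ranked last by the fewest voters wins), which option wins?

Q

Last-place votes: S 12, P 2, R 1, Q 0.
Q is ranked last by the fewest voters, so Q wins.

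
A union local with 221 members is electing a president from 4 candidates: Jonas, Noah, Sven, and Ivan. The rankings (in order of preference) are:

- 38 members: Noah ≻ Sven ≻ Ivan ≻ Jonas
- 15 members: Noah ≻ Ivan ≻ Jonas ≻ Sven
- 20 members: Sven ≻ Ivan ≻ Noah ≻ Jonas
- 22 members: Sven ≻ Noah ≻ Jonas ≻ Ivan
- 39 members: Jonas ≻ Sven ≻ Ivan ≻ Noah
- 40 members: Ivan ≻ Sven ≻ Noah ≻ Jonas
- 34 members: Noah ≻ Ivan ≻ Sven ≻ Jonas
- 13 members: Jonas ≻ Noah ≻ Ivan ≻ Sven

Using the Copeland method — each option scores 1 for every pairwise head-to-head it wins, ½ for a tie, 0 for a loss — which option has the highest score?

Jonas: loses to Noah, Sven, and Ivan → score 0.
Noah: beats Jonas and Ivan; loses to Sven → score 2.
Sven: beats Jonas, Noah, and Ivan → score 3.
Ivan: beats Jonas; loses to Noah and Sven → score 1.
Sven has the best pairwise record.

Sven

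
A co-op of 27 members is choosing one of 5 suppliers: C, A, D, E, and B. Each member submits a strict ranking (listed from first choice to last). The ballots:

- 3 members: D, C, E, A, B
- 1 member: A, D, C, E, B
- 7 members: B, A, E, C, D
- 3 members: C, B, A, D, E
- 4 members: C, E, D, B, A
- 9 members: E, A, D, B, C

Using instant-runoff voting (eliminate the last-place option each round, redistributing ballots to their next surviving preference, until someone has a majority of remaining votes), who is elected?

Round 1: C 7, A 1, D 3, E 9, B 7. Eliminate A.
Round 2: C 7, D 4, E 9, B 7. Eliminate D.
Round 3: C 11, E 9, B 7. Eliminate B.
Round 4: C 11, E 16. E has a majority.

E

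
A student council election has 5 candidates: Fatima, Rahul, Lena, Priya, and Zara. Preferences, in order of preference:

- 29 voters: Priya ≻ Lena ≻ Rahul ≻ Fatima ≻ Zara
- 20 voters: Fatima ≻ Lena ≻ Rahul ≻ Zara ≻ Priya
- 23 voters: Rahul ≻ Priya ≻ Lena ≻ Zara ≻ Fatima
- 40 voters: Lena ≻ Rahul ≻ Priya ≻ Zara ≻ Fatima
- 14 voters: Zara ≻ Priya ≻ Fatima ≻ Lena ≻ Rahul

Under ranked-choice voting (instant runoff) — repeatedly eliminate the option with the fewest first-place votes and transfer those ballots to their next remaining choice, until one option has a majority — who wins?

Priya

Round 1: Fatima 20, Rahul 23, Lena 40, Priya 29, Zara 14. Eliminate Zara.
Round 2: Fatima 20, Rahul 23, Lena 40, Priya 43. Eliminate Fatima.
Round 3: Rahul 23, Lena 60, Priya 43. Eliminate Rahul.
Round 4: Lena 60, Priya 66. Priya has a majority.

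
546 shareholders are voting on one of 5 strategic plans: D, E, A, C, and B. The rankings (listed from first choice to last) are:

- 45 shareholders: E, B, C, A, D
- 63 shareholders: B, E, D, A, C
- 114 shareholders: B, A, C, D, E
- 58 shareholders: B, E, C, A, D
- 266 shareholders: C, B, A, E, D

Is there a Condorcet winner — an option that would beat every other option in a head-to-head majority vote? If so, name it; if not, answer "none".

B

B vs D: 546–0 for B.
B vs E: 501–45 for B.
B vs A: 546–0 for B.
B vs C: 280–266 for B.
B beats every other option head-to-head.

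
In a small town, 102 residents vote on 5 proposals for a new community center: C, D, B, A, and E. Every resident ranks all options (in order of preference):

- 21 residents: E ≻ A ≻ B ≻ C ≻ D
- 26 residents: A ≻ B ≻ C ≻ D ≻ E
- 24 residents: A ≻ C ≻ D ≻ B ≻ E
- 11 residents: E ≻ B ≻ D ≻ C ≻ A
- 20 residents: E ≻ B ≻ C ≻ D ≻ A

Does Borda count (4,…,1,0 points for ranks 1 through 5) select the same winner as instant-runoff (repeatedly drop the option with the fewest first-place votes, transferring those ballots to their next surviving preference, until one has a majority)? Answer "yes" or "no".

Borda — scores: C 196, D 116, B 237, A 263, E 208. Winner: A.
Instant-runoff — R1 C 0, D 0, B 0, A 50, E 52 (E winner). Winner: E.
The two methods disagree.

no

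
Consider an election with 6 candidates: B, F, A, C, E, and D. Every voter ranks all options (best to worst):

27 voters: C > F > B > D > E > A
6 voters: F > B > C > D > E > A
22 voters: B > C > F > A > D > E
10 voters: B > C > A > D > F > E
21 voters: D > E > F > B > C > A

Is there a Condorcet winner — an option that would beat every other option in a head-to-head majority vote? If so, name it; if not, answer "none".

none

Checking pairwise contests:
F beats B 54–32.
C beats F 59–27.
B beats A 86–0.
B beats C 59–27.
B beats E 65–21.
B beats D 65–21.
Every option loses at least one head-to-head, so there is no Condorcet winner.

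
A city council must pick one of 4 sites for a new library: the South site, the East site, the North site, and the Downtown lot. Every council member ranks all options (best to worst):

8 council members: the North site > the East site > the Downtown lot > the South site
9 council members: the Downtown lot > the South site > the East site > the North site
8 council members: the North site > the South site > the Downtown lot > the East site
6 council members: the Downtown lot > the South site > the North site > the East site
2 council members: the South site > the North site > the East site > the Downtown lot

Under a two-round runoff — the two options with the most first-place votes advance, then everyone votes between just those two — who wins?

the North site

Round 1 first-place votes: the South site 2, the East site 0, the North site 16, the Downtown lot 15.
the North site and the Downtown lot advance.
Runoff: the North site is preferred to the Downtown lot by 18 voters; the Downtown lot by 15.
the North site wins the runoff.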